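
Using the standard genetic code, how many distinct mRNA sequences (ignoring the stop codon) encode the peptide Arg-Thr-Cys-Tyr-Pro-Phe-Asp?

1536

Arg: 6 codons.
Thr: 4 codons.
Cys: 2 codons.
Tyr: 2 codons.
Pro: 4 codons.
Phe: 2 codons.
Asp: 2 codons.
6 × 4 × 2 × 2 × 4 × 2 × 2 = 1536.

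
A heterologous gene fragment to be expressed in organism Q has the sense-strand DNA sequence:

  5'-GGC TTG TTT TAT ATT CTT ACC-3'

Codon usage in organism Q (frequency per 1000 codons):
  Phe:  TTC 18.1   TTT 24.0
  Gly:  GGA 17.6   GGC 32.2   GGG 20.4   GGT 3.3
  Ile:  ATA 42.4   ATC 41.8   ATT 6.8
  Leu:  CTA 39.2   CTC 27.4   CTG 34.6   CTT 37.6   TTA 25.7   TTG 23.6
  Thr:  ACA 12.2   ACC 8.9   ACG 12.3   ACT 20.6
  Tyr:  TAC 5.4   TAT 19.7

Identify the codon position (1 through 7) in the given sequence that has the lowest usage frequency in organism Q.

Codon 1 GGC (Gly): 32.2 per 1000.
Codon 2 TTG (Leu): 23.6 per 1000.
Codon 3 TTT (Phe): 24.0 per 1000.
Codon 4 TAT (Tyr): 19.7 per 1000.
Codon 5 ATT (Ile): 6.8 per 1000.
Codon 6 CTT (Leu): 37.6 per 1000.
Codon 7 ACC (Thr): 8.9 per 1000.
Lowest frequency is 6.8 at codon 5.

5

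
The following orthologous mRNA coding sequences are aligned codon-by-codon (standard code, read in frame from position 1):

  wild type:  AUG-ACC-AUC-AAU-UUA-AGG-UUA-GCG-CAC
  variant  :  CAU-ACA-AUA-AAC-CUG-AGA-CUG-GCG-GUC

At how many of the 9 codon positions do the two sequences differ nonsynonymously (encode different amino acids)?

Codon 1: AUG Met / CAU His — nonsynonymous.
Codon 2: ACC Thr / ACA Thr — synonymous.
Codon 3: AUC Ile / AUA Ile — synonymous.
Codon 4: AAU Asn / AAC Asn — synonymous.
Codon 5: UUA Leu / CUG Leu — synonymous.
Codon 6: AGG Arg / AGA Arg — synonymous.
Codon 7: UUA Leu / CUG Leu — synonymous.
Codon 8: GCG Ala / GCG Ala — identical.
Codon 9: CAC His / GUC Val — nonsynonymous.
Nonsynonymous differences: 2.

2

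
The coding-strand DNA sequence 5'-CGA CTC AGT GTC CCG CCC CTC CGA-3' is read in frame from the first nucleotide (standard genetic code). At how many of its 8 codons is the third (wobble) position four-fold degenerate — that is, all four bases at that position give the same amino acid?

Codon 1 CGA (Arg): third position 4-fold.
Codon 2 CTC (Leu): third position 4-fold.
Codon 3 AGT (Ser): third position 2-fold.
Codon 4 GTC (Val): third position 4-fold.
Codon 5 CCG (Pro): third position 4-fold.
Codon 6 CCC (Pro): third position 4-fold.
Codon 7 CTC (Leu): third position 4-fold.
Codon 8 CGA (Arg): third position 4-fold.
Four-fold degenerate third positions: 7.

7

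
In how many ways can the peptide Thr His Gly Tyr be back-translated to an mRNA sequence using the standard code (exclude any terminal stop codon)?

Thr: 4 codons.
His: 2 codons.
Gly: 4 codons.
Tyr: 2 codons.
4 × 2 × 4 × 2 = 64.

64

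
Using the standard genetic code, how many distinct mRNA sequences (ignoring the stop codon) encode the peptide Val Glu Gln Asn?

Val: 4 codons.
Glu: 2 codons.
Gln: 2 codons.
Asn: 2 codons.
4 × 2 × 2 × 2 = 32.

32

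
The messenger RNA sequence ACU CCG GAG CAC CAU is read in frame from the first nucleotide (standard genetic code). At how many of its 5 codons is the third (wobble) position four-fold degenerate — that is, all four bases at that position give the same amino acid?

2

Codon 1 ACU (Thr): third position 4-fold.
Codon 2 CCG (Pro): third position 4-fold.
Codon 3 GAG (Glu): third position 2-fold.
Codon 4 CAC (His): third position 2-fold.
Codon 5 CAU (His): third position 2-fold.
Four-fold degenerate third positions: 2.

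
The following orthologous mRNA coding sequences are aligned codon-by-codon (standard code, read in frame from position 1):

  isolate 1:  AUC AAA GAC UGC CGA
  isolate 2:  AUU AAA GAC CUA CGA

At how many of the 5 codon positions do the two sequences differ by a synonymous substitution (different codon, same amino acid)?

Codon 1: AUC Ile / AUU Ile — synonymous.
Codon 2: AAA Lys / AAA Lys — identical.
Codon 3: GAC Asp / GAC Asp — identical.
Codon 4: UGC Cys / CUA Leu — nonsynonymous.
Codon 5: CGA Arg / CGA Arg — identical.
Synonymous differences: 1.

1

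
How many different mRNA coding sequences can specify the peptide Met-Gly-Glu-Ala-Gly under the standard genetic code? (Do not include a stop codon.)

128

Met: 1 codon.
Gly: 4 codons.
Glu: 2 codons.
Ala: 4 codons.
Gly: 4 codons.
1 × 4 × 2 × 4 × 4 = 128.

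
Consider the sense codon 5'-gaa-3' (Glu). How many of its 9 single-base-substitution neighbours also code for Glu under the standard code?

1

Position 1: none → 0 synonymous.
Position 2: none → 0 synonymous.
Position 3: GAG → 1 synonymous.
Total: 0 + 0 + 1 = 1.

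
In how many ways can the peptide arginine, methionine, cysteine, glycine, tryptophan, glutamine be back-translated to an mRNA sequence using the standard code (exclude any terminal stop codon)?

Arg: 6 codons.
Met: 1 codon.
Cys: 2 codons.
Gly: 4 codons.
Trp: 1 codon.
Gln: 2 codons.
6 × 1 × 2 × 4 × 1 × 2 = 96.

96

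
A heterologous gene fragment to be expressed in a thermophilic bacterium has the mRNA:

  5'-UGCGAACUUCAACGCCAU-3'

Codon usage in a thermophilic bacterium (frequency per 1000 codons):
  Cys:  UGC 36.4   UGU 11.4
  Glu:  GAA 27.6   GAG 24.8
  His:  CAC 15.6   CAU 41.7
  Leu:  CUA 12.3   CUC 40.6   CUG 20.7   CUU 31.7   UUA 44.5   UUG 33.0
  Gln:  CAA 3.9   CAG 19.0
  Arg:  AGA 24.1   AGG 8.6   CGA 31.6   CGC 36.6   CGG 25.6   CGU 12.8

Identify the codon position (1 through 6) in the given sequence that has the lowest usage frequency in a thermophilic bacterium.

4

Codon 1 UGC (Cys): 36.4 per 1000.
Codon 2 GAA (Glu): 27.6 per 1000.
Codon 3 CUU (Leu): 31.7 per 1000.
Codon 4 CAA (Gln): 3.9 per 1000.
Codon 5 CGC (Arg): 36.6 per 1000.
Codon 6 CAU (His): 41.7 per 1000.
Lowest frequency is 3.9 at codon 4.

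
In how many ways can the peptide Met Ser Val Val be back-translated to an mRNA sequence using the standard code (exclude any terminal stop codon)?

Met: 1 codon.
Ser: 6 codons.
Val: 4 codons.
Val: 4 codons.
1 × 6 × 4 × 4 = 96.

96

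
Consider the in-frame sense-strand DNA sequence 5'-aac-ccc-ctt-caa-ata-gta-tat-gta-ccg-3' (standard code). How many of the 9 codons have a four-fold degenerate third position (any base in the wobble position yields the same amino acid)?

Codon 1 AAC (Asn): third position 2-fold.
Codon 2 CCC (Pro): third position 4-fold.
Codon 3 CTT (Leu): third position 4-fold.
Codon 4 CAA (Gln): third position 2-fold.
Codon 5 ATA (Ile): third position 3-fold.
Codon 6 GTA (Val): third position 4-fold.
Codon 7 TAT (Tyr): third position 2-fold.
Codon 8 GTA (Val): third position 4-fold.
Codon 9 CCG (Pro): third position 4-fold.
Four-fold degenerate third positions: 5.

5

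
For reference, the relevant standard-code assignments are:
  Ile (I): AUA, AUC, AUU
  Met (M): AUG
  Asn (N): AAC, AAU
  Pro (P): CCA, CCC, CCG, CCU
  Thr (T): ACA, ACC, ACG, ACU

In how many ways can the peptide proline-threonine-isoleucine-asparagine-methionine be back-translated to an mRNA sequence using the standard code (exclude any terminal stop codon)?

96

Pro: 4 codons.
Thr: 4 codons.
Ile: 3 codons.
Asn: 2 codons.
Met: 1 codon.
4 × 4 × 3 × 2 × 1 = 96.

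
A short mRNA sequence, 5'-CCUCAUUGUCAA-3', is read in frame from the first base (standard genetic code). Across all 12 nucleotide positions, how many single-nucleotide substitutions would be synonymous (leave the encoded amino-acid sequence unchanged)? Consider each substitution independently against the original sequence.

Codon 1 (CCU, Pro): 3 synonymous substitutions.
Codon 2 (CAU, His): 1 synonymous substitution.
Codon 3 (UGU, Cys): 1 synonymous substitution.
Codon 4 (CAA, Gln): 1 synonymous substitution.
Total: 3 + 1 + 1 + 1 = 6.

6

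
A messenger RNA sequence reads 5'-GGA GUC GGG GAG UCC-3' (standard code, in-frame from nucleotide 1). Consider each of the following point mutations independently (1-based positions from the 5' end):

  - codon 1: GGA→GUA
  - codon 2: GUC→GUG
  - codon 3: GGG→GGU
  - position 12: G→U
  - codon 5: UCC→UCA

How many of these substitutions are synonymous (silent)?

3

Codon 1: GGA (Gly) → GUA (Val) — missense.
Codon 2: GUC (Val) → GUG (Val) — synonymous.
Codon 3: GGG (Gly) → GGU (Gly) — synonymous.
Codon 4: GAG (Glu) → GAU (Asp) — missense.
Codon 5: UCC (Ser) → UCA (Ser) — synonymous.
Synonymous: 3 of 5.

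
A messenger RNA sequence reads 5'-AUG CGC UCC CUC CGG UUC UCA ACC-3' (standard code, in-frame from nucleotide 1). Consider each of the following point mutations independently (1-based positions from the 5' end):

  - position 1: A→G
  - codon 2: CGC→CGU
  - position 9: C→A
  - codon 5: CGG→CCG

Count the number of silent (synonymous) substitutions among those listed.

2

Codon 1: AUG (Met) → GUG (Val) — missense.
Codon 2: CGC (Arg) → CGU (Arg) — synonymous.
Codon 3: UCC (Ser) → UCA (Ser) — synonymous.
Codon 5: CGG (Arg) → CCG (Pro) — missense.
Synonymous: 2 of 4.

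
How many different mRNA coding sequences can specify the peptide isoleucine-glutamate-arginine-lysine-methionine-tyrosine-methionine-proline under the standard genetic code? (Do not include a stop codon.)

Ile: 3 codons.
Glu: 2 codons.
Arg: 6 codons.
Lys: 2 codons.
Met: 1 codon.
Tyr: 2 codons.
Met: 1 codon.
Pro: 4 codons.
3 × 2 × 6 × 2 × 1 × 2 × 1 × 4 = 576.

576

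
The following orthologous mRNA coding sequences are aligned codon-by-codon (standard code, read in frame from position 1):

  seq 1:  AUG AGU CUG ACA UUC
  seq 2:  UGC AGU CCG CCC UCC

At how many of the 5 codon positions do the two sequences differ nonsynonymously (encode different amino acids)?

4

Codon 1: AUG Met / UGC Cys — nonsynonymous.
Codon 2: AGU Ser / AGU Ser — identical.
Codon 3: CUG Leu / CCG Pro — nonsynonymous.
Codon 4: ACA Thr / CCC Pro — nonsynonymous.
Codon 5: UUC Phe / UCC Ser — nonsynonymous.
Nonsynonymous differences: 4.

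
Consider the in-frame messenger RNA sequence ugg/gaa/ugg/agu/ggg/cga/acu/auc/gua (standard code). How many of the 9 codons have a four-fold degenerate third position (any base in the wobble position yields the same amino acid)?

Codon 1 UGG (Trp): third position 1-fold.
Codon 2 GAA (Glu): third position 2-fold.
Codon 3 UGG (Trp): third position 1-fold.
Codon 4 AGU (Ser): third position 2-fold.
Codon 5 GGG (Gly): third position 4-fold.
Codon 6 CGA (Arg): third position 4-fold.
Codon 7 ACU (Thr): third position 4-fold.
Codon 8 AUC (Ile): third position 3-fold.
Codon 9 GUA (Val): third position 4-fold.
Four-fold degenerate third positions: 4.

4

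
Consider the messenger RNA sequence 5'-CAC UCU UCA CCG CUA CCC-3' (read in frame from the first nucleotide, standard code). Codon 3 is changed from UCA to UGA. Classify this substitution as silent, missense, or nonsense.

nonsense

Position 8 falls in codon 3: UCA → Ser.
After the substitution the codon is UGA → Stop.
The new codon is a stop codon, so this is a nonsense mutation.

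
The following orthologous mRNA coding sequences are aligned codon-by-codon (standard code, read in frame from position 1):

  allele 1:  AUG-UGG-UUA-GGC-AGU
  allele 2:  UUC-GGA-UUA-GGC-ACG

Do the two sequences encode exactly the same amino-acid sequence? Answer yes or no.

Codon 1: AUG Met / UUC Phe — nonsynonymous.
Codon 2: UGG Trp / GGA Gly — nonsynonymous.
Codon 3: UUA Leu / UUA Leu — identical.
Codon 4: GGC Gly / GGC Gly — identical.
Codon 5: AGU Ser / ACG Thr — nonsynonymous.
Nonsynonymous differences: 3 → different protein.

no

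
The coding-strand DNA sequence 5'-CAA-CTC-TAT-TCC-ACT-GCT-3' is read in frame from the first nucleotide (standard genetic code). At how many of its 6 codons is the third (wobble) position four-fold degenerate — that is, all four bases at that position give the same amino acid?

4

Codon 1 CAA (Gln): third position 2-fold.
Codon 2 CTC (Leu): third position 4-fold.
Codon 3 TAT (Tyr): third position 2-fold.
Codon 4 TCC (Ser): third position 4-fold.
Codon 5 ACT (Thr): third position 4-fold.
Codon 6 GCT (Ala): third position 4-fold.
Four-fold degenerate third positions: 4.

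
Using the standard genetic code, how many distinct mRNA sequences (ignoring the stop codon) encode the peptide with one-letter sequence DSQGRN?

Asp: 2 codons.
Ser: 6 codons.
Gln: 2 codons.
Gly: 4 codons.
Arg: 6 codons.
Asn: 2 codons.
2 × 6 × 2 × 4 × 6 × 2 = 1152.

1152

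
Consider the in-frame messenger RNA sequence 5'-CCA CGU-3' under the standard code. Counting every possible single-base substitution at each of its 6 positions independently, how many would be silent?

Codon 1 (CCA, Pro): 3 synonymous substitutions.
Codon 2 (CGU, Arg): 3 synonymous substitutions.
Total: 3 + 3 = 6.

6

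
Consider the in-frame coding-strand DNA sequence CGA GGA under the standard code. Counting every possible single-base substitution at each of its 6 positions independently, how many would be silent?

Codon 1 (CGA, Arg): 4 synonymous substitutions.
Codon 2 (GGA, Gly): 3 synonymous substitutions.
Total: 4 + 3 = 7.

7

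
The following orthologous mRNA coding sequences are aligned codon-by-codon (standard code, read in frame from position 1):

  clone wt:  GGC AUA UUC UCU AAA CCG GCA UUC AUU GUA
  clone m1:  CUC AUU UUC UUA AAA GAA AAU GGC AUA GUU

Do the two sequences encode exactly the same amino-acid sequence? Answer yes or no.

no

Codon 1: GGC Gly / CUC Leu — nonsynonymous.
Codon 2: AUA Ile / AUU Ile — synonymous.
Codon 3: UUC Phe / UUC Phe — identical.
Codon 4: UCU Ser / UUA Leu — nonsynonymous.
Codon 5: AAA Lys / AAA Lys — identical.
Codon 6: CCG Pro / GAA Glu — nonsynonymous.
Codon 7: GCA Ala / AAU Asn — nonsynonymous.
Codon 8: UUC Phe / GGC Gly — nonsynonymous.
Codon 9: AUU Ile / AUA Ile — synonymous.
Codon 10: GUA Val / GUU Val — synonymous.
Nonsynonymous differences: 5 → different protein.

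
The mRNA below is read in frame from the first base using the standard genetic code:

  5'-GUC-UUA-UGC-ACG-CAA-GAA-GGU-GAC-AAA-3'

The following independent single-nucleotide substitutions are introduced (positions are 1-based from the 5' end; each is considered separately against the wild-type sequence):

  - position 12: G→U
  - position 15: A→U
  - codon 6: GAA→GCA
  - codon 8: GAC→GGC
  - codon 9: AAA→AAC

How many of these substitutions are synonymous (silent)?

Codon 4: ACG (Thr) → ACU (Thr) — synonymous.
Codon 5: CAA (Gln) → CAU (His) — missense.
Codon 6: GAA (Glu) → GCA (Ala) — missense.
Codon 8: GAC (Asp) → GGC (Gly) — missense.
Codon 9: AAA (Lys) → AAC (Asn) — missense.
Synonymous: 1 of 5.

1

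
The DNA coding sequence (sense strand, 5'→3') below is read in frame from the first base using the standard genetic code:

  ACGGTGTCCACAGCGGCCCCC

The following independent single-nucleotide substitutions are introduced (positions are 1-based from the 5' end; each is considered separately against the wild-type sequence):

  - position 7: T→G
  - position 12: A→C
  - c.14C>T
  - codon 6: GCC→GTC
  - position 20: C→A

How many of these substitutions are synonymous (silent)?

Codon 3: TCC (Ser) → GCC (Ala) — missense.
Codon 4: ACA (Thr) → ACC (Thr) — synonymous.
Codon 5: GCG (Ala) → GTG (Val) — missense.
Codon 6: GCC (Ala) → GTC (Val) — missense.
Codon 7: CCC (Pro) → CAC (His) — missense.
Synonymous: 1 of 5.

1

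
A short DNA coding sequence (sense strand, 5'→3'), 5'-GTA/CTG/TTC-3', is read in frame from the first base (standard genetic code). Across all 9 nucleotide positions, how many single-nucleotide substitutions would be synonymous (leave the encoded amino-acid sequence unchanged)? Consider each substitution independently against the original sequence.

Codon 1 (GTA, Val): 3 synonymous substitutions.
Codon 2 (CTG, Leu): 4 synonymous substitutions.
Codon 3 (TTC, Phe): 1 synonymous substitution.
Total: 3 + 4 + 1 = 8.

8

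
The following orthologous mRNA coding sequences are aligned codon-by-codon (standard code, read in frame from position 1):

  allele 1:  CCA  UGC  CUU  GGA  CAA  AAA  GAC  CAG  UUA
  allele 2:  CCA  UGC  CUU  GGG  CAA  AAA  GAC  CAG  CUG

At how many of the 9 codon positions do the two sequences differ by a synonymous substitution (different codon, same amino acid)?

Codon 1: CCA Pro / CCA Pro — identical.
Codon 2: UGC Cys / UGC Cys — identical.
Codon 3: CUU Leu / CUU Leu — identical.
Codon 4: GGA Gly / GGG Gly — synonymous.
Codon 5: CAA Gln / CAA Gln — identical.
Codon 6: AAA Lys / AAA Lys — identical.
Codon 7: GAC Asp / GAC Asp — identical.
Codon 8: CAG Gln / CAG Gln — identical.
Codon 9: UUA Leu / CUG Leu — synonymous.
Synonymous differences: 2.

2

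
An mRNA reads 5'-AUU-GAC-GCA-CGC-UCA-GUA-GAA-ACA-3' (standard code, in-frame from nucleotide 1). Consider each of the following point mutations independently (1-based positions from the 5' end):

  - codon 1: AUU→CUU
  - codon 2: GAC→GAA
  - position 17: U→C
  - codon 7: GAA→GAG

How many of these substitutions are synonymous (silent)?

Codon 1: AUU (Ile) → CUU (Leu) — missense.
Codon 2: GAC (Asp) → GAA (Glu) — missense.
Codon 6: GUA (Val) → GCA (Ala) — missense.
Codon 7: GAA (Glu) → GAG (Glu) — synonymous.
Synonymous: 1 of 4.

1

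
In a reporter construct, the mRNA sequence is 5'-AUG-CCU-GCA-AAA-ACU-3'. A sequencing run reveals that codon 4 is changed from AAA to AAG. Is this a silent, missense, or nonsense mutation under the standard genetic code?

silent

Position 12 falls in codon 4: AAA → Lys.
After the substitution the codon is AAG → Lys.
Both encode Lys, so the change is synonymous.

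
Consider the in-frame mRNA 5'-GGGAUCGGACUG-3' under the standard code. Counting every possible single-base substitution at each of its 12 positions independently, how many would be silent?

Codon 1 (GGG, Gly): 3 synonymous substitutions.
Codon 2 (AUC, Ile): 2 synonymous substitutions.
Codon 3 (GGA, Gly): 3 synonymous substitutions.
Codon 4 (CUG, Leu): 4 synonymous substitutions.
Total: 3 + 2 + 3 + 4 = 12.

12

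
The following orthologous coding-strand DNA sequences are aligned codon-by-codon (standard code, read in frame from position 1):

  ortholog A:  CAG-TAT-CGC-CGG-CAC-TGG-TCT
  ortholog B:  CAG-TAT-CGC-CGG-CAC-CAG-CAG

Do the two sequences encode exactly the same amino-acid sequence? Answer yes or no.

Codon 1: CAG Gln / CAG Gln — identical.
Codon 2: TAT Tyr / TAT Tyr — identical.
Codon 3: CGC Arg / CGC Arg — identical.
Codon 4: CGG Arg / CGG Arg — identical.
Codon 5: CAC His / CAC His — identical.
Codon 6: TGG Trp / CAG Gln — nonsynonymous.
Codon 7: TCT Ser / CAG Gln — nonsynonymous.
Nonsynonymous differences: 2 → different protein.

no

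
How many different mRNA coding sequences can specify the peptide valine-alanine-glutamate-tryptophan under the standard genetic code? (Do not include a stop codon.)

Val: 4 codons.
Ala: 4 codons.
Glu: 2 codons.
Trp: 1 codon.
4 × 4 × 2 × 1 = 32.

32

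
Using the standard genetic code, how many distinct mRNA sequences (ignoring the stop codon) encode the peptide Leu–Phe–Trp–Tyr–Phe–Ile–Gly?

Leu: 6 codons.
Phe: 2 codons.
Trp: 1 codon.
Tyr: 2 codons.
Phe: 2 codons.
Ile: 3 codons.
Gly: 4 codons.
6 × 2 × 1 × 2 × 2 × 3 × 4 = 576.

576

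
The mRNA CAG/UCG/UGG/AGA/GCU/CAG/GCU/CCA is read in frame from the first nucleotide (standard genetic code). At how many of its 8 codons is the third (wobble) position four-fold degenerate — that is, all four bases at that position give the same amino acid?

Codon 1 CAG (Gln): third position 2-fold.
Codon 2 UCG (Ser): third position 4-fold.
Codon 3 UGG (Trp): third position 1-fold.
Codon 4 AGA (Arg): third position 2-fold.
Codon 5 GCU (Ala): third position 4-fold.
Codon 6 CAG (Gln): third position 2-fold.
Codon 7 GCU (Ala): third position 4-fold.
Codon 8 CCA (Pro): third position 4-fold.
Four-fold degenerate third positions: 4.

4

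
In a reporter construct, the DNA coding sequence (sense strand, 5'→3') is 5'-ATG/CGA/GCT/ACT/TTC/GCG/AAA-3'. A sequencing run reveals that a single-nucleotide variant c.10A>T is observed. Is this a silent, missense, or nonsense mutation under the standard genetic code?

missense

Position 10 falls in codon 4: ACT → Thr.
After the substitution the codon is TCT → Ser.
Thr ≠ Ser, so this is a missense mutation.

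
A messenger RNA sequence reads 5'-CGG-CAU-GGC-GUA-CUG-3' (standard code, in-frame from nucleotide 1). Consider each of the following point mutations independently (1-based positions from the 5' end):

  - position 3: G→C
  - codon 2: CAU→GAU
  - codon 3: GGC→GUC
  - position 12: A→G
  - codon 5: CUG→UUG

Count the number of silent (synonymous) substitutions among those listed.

Codon 1: CGG (Arg) → CGC (Arg) — synonymous.
Codon 2: CAU (His) → GAU (Asp) — missense.
Codon 3: GGC (Gly) → GUC (Val) — missense.
Codon 4: GUA (Val) → GUG (Val) — synonymous.
Codon 5: CUG (Leu) → UUG (Leu) — synonymous.
Synonymous: 3 of 5.

3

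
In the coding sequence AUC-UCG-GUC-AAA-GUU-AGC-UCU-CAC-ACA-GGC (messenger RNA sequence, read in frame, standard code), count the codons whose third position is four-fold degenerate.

6

Codon 1 AUC (Ile): third position 3-fold.
Codon 2 UCG (Ser): third position 4-fold.
Codon 3 GUC (Val): third position 4-fold.
Codon 4 AAA (Lys): third position 2-fold.
Codon 5 GUU (Val): third position 4-fold.
Codon 6 AGC (Ser): third position 2-fold.
Codon 7 UCU (Ser): third position 4-fold.
Codon 8 CAC (His): third position 2-fold.
Codon 9 ACA (Thr): third position 4-fold.
Codon 10 GGC (Gly): third position 4-fold.
Four-fold degenerate third positions: 6.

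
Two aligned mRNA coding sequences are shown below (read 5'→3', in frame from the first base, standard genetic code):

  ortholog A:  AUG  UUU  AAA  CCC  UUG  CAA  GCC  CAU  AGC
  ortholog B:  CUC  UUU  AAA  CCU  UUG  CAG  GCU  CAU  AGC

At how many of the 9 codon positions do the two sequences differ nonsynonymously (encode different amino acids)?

Codon 1: AUG Met / CUC Leu — nonsynonymous.
Codon 2: UUU Phe / UUU Phe — identical.
Codon 3: AAA Lys / AAA Lys — identical.
Codon 4: CCC Pro / CCU Pro — synonymous.
Codon 5: UUG Leu / UUG Leu — identical.
Codon 6: CAA Gln / CAG Gln — synonymous.
Codon 7: GCC Ala / GCU Ala — synonymous.
Codon 8: CAU His / CAU His — identical.
Codon 9: AGC Ser / AGC Ser — identical.
Nonsynonymous differences: 1.

1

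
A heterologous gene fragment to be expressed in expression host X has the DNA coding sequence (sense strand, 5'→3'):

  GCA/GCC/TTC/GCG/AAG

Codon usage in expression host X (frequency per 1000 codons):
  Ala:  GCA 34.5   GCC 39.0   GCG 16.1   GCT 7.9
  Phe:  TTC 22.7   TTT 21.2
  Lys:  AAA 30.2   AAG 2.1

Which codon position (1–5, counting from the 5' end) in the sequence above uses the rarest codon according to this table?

5

Codon 1 GCA (Ala): 34.5 per 1000.
Codon 2 GCC (Ala): 39.0 per 1000.
Codon 3 TTC (Phe): 22.7 per 1000.
Codon 4 GCG (Ala): 16.1 per 1000.
Codon 5 AAG (Lys): 2.1 per 1000.
Lowest frequency is 2.1 at codon 5.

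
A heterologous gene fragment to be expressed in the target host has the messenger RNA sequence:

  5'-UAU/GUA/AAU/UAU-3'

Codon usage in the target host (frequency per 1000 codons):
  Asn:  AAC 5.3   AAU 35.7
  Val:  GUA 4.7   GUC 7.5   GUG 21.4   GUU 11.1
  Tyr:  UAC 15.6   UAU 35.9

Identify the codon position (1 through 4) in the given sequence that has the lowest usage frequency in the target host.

2

Codon 1 UAU (Tyr): 35.9 per 1000.
Codon 2 GUA (Val): 4.7 per 1000.
Codon 3 AAU (Asn): 35.7 per 1000.
Codon 4 UAU (Tyr): 35.9 per 1000.
Lowest frequency is 4.7 at codon 2.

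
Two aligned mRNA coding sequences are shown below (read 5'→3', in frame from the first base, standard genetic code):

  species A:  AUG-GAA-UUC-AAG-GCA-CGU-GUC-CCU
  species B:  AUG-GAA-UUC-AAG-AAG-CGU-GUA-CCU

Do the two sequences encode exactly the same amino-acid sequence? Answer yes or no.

no

Codon 1: AUG Met / AUG Met — identical.
Codon 2: GAA Glu / GAA Glu — identical.
Codon 3: UUC Phe / UUC Phe — identical.
Codon 4: AAG Lys / AAG Lys — identical.
Codon 5: GCA Ala / AAG Lys — nonsynonymous.
Codon 6: CGU Arg / CGU Arg — identical.
Codon 7: GUC Val / GUA Val — synonymous.
Codon 8: CCU Pro / CCU Pro — identical.
Nonsynonymous differences: 1 → different protein.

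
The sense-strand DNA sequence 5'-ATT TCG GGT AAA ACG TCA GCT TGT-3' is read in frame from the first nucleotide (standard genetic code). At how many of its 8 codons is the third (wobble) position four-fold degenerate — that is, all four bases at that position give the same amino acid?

5

Codon 1 ATT (Ile): third position 3-fold.
Codon 2 TCG (Ser): third position 4-fold.
Codon 3 GGT (Gly): third position 4-fold.
Codon 4 AAA (Lys): third position 2-fold.
Codon 5 ACG (Thr): third position 4-fold.
Codon 6 TCA (Ser): third position 4-fold.
Codon 7 GCT (Ala): third position 4-fold.
Codon 8 TGT (Cys): third position 2-fold.
Four-fold degenerate third positions: 5.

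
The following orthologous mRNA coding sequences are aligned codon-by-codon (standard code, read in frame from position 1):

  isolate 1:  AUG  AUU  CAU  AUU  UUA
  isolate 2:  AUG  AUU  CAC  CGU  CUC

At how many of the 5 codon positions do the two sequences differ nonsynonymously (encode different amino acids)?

1

Codon 1: AUG Met / AUG Met — identical.
Codon 2: AUU Ile / AUU Ile — identical.
Codon 3: CAU His / CAC His — synonymous.
Codon 4: AUU Ile / CGU Arg — nonsynonymous.
Codon 5: UUA Leu / CUC Leu — synonymous.
Nonsynonymous differences: 1.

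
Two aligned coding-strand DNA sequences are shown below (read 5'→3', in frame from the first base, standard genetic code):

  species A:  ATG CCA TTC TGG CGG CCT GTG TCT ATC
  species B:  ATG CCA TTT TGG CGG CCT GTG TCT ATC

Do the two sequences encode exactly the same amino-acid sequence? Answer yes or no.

yes

Codon 1: ATG Met / ATG Met — identical.
Codon 2: CCA Pro / CCA Pro — identical.
Codon 3: TTC Phe / TTT Phe — synonymous.
Codon 4: TGG Trp / TGG Trp — identical.
Codon 5: CGG Arg / CGG Arg — identical.
Codon 6: CCT Pro / CCT Pro — identical.
Codon 7: GTG Val / GTG Val — identical.
Codon 8: TCT Ser / TCT Ser — identical.
Codon 9: ATC Ile / ATC Ile — identical.
Nonsynonymous differences: 0 → same protein.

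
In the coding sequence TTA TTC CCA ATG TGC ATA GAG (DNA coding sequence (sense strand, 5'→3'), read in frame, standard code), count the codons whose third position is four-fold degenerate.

1

Codon 1 TTA (Leu): third position 2-fold.
Codon 2 TTC (Phe): third position 2-fold.
Codon 3 CCA (Pro): third position 4-fold.
Codon 4 ATG (Met): third position 1-fold.
Codon 5 TGC (Cys): third position 2-fold.
Codon 6 ATA (Ile): third position 3-fold.
Codon 7 GAG (Glu): third position 2-fold.
Four-fold degenerate third positions: 1.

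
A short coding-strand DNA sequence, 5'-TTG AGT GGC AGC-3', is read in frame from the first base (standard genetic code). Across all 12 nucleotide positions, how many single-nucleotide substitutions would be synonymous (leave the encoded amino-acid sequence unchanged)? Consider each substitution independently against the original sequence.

Codon 1 (TTG, Leu): 2 synonymous substitutions.
Codon 2 (AGT, Ser): 1 synonymous substitution.
Codon 3 (GGC, Gly): 3 synonymous substitutions.
Codon 4 (AGC, Ser): 1 synonymous substitution.
Total: 2 + 1 + 3 + 1 = 7.

7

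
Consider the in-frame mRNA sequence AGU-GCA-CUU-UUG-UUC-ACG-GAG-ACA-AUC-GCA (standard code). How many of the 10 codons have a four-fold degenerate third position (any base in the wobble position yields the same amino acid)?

Codon 1 AGU (Ser): third position 2-fold.
Codon 2 GCA (Ala): third position 4-fold.
Codon 3 CUU (Leu): third position 4-fold.
Codon 4 UUG (Leu): third position 2-fold.
Codon 5 UUC (Phe): third position 2-fold.
Codon 6 ACG (Thr): third position 4-fold.
Codon 7 GAG (Glu): third position 2-fold.
Codon 8 ACA (Thr): third position 4-fold.
Codon 9 AUC (Ile): third position 3-fold.
Codon 10 GCA (Ala): third position 4-fold.
Four-fold degenerate third positions: 5.

5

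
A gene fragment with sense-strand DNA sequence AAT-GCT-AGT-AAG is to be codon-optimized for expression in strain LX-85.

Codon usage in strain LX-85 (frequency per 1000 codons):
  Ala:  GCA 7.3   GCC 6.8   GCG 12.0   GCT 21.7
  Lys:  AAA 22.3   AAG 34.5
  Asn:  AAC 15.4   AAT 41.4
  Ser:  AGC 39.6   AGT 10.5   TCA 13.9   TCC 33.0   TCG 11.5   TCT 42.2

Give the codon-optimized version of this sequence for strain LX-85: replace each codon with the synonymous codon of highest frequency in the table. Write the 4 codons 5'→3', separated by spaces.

Codon 1 (Asn): best is AAT at 41.4.
Codon 2 (Ala): best is GCT at 21.7.
Codon 3 (Ser): best is TCT at 42.2.
Codon 4 (Lys): best is AAG at 34.5.

AAT GCT TCT AAG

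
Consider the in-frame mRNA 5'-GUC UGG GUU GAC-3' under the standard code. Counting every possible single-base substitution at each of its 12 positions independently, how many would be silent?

7

Codon 1 (GUC, Val): 3 synonymous substitutions.
Codon 2 (UGG, Trp): 0 synonymous substitutions.
Codon 3 (GUU, Val): 3 synonymous substitutions.
Codon 4 (GAC, Asp): 1 synonymous substitution.
Total: 3 + 0 + 3 + 1 = 7.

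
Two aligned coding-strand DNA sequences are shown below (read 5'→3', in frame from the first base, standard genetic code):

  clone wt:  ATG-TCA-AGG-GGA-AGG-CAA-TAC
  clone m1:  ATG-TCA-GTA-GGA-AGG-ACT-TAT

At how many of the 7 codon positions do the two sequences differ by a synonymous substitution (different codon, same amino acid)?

Codon 1: ATG Met / ATG Met — identical.
Codon 2: TCA Ser / TCA Ser — identical.
Codon 3: AGG Arg / GTA Val — nonsynonymous.
Codon 4: GGA Gly / GGA Gly — identical.
Codon 5: AGG Arg / AGG Arg — identical.
Codon 6: CAA Gln / ACT Thr — nonsynonymous.
Codon 7: TAC Tyr / TAT Tyr — synonymous.
Synonymous differences: 1.

1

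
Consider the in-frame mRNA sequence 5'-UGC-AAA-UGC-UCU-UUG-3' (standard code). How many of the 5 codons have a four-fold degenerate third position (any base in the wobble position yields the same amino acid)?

1

Codon 1 UGC (Cys): third position 2-fold.
Codon 2 AAA (Lys): third position 2-fold.
Codon 3 UGC (Cys): third position 2-fold.
Codon 4 UCU (Ser): third position 4-fold.
Codon 5 UUG (Leu): third position 2-fold.
Four-fold degenerate third positions: 1.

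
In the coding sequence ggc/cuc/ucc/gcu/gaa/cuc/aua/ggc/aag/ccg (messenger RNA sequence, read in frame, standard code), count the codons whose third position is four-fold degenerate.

7

Codon 1 GGC (Gly): third position 4-fold.
Codon 2 CUC (Leu): third position 4-fold.
Codon 3 UCC (Ser): third position 4-fold.
Codon 4 GCU (Ala): third position 4-fold.
Codon 5 GAA (Glu): third position 2-fold.
Codon 6 CUC (Leu): third position 4-fold.
Codon 7 AUA (Ile): third position 3-fold.
Codon 8 GGC (Gly): third position 4-fold.
Codon 9 AAG (Lys): third position 2-fold.
Codon 10 CCG (Pro): third position 4-fold.
Four-fold degenerate third positions: 7.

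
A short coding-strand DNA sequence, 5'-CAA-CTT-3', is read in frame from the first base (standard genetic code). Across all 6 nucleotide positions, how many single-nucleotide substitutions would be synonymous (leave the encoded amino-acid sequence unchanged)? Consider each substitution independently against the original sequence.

4

Codon 1 (CAA, Gln): 1 synonymous substitution.
Codon 2 (CTT, Leu): 3 synonymous substitutions.
Total: 1 + 3 = 4.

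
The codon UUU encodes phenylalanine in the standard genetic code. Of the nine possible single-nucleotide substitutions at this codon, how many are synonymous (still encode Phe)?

Position 1: none → 0 synonymous.
Position 2: none → 0 synonymous.
Position 3: UUC → 1 synonymous.
Total: 0 + 0 + 1 = 1.

1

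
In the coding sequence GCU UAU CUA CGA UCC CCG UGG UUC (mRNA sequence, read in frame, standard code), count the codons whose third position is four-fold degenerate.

Codon 1 GCU (Ala): third position 4-fold.
Codon 2 UAU (Tyr): third position 2-fold.
Codon 3 CUA (Leu): third position 4-fold.
Codon 4 CGA (Arg): third position 4-fold.
Codon 5 UCC (Ser): third position 4-fold.
Codon 6 CCG (Pro): third position 4-fold.
Codon 7 UGG (Trp): third position 1-fold.
Codon 8 UUC (Phe): third position 2-fold.
Four-fold degenerate third positions: 5.

5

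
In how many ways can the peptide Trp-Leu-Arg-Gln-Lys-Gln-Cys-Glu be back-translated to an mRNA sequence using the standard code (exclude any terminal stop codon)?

1152

Trp: 1 codon.
Leu: 6 codons.
Arg: 6 codons.
Gln: 2 codons.
Lys: 2 codons.
Gln: 2 codons.
Cys: 2 codons.
Glu: 2 codons.
1 × 6 × 6 × 2 × 2 × 2 × 2 × 2 = 1152.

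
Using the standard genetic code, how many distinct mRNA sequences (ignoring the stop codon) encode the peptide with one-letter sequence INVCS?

288

Ile: 3 codons.
Asn: 2 codons.
Val: 4 codons.
Cys: 2 codons.
Ser: 6 codons.
3 × 2 × 4 × 2 × 6 = 288.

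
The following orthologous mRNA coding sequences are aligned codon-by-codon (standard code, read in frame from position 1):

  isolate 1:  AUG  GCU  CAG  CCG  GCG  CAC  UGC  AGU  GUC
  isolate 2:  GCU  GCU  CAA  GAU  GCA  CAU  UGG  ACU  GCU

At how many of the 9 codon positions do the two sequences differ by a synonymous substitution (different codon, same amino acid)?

Codon 1: AUG Met / GCU Ala — nonsynonymous.
Codon 2: GCU Ala / GCU Ala — identical.
Codon 3: CAG Gln / CAA Gln — synonymous.
Codon 4: CCG Pro / GAU Asp — nonsynonymous.
Codon 5: GCG Ala / GCA Ala — synonymous.
Codon 6: CAC His / CAU His — synonymous.
Codon 7: UGC Cys / UGG Trp — nonsynonymous.
Codon 8: AGU Ser / ACU Thr — nonsynonymous.
Codon 9: GUC Val / GCU Ala — nonsynonymous.
Synonymous differences: 3.

3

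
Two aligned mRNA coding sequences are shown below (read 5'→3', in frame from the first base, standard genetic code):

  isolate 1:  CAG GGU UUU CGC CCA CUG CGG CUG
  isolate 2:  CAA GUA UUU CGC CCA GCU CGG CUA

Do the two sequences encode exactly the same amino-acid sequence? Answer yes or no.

no

Codon 1: CAG Gln / CAA Gln — synonymous.
Codon 2: GGU Gly / GUA Val — nonsynonymous.
Codon 3: UUU Phe / UUU Phe — identical.
Codon 4: CGC Arg / CGC Arg — identical.
Codon 5: CCA Pro / CCA Pro — identical.
Codon 6: CUG Leu / GCU Ala — nonsynonymous.
Codon 7: CGG Arg / CGG Arg — identical.
Codon 8: CUG Leu / CUA Leu — synonymous.
Nonsynonymous differences: 2 → different protein.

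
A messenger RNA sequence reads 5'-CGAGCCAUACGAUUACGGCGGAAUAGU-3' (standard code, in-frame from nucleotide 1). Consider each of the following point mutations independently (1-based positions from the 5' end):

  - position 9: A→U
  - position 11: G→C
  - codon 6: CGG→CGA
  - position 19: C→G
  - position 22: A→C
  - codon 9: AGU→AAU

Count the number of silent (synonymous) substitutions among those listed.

2

Codon 3: AUA (Ile) → AUU (Ile) — synonymous.
Codon 4: CGA (Arg) → CCA (Pro) — missense.
Codon 6: CGG (Arg) → CGA (Arg) — synonymous.
Codon 7: CGG (Arg) → GGG (Gly) — missense.
Codon 8: AAU (Asn) → CAU (His) — missense.
Codon 9: AGU (Ser) → AAU (Asn) — missense.
Synonymous: 2 of 6.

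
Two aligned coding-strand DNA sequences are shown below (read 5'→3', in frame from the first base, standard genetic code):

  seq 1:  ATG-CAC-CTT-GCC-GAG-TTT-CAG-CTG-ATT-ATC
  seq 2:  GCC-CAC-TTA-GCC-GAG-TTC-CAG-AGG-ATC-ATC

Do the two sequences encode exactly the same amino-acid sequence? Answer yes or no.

Codon 1: ATG Met / GCC Ala — nonsynonymous.
Codon 2: CAC His / CAC His — identical.
Codon 3: CTT Leu / TTA Leu — synonymous.
Codon 4: GCC Ala / GCC Ala — identical.
Codon 5: GAG Glu / GAG Glu — identical.
Codon 6: TTT Phe / TTC Phe — synonymous.
Codon 7: CAG Gln / CAG Gln — identical.
Codon 8: CTG Leu / AGG Arg — nonsynonymous.
Codon 9: ATT Ile / ATC Ile — synonymous.
Codon 10: ATC Ile / ATC Ile — identical.
Nonsynonymous differences: 2 → different protein.

no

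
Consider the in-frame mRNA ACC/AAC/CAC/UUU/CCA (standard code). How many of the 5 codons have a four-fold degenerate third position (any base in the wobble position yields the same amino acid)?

2

Codon 1 ACC (Thr): third position 4-fold.
Codon 2 AAC (Asn): third position 2-fold.
Codon 3 CAC (His): third position 2-fold.
Codon 4 UUU (Phe): third position 2-fold.
Codon 5 CCA (Pro): third position 4-fold.
Four-fold degenerate third positions: 2.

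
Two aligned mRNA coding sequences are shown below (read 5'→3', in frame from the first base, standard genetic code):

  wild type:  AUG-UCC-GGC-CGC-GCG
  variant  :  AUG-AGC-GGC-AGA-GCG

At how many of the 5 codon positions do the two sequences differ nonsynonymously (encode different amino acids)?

Codon 1: AUG Met / AUG Met — identical.
Codon 2: UCC Ser / AGC Ser — synonymous.
Codon 3: GGC Gly / GGC Gly — identical.
Codon 4: CGC Arg / AGA Arg — synonymous.
Codon 5: GCG Ala / GCG Ala — identical.
Nonsynonymous differences: 0.

0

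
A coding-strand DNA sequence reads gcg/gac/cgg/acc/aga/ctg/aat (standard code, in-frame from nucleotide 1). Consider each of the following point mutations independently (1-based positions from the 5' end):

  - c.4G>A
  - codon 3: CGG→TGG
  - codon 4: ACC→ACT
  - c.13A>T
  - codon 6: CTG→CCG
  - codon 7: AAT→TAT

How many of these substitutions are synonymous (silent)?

1

Codon 2: GAC (Asp) → AAC (Asn) — missense.
Codon 3: CGG (Arg) → TGG (Trp) — missense.
Codon 4: ACC (Thr) → ACT (Thr) — synonymous.
Codon 5: AGA (Arg) → TGA (Stop) — nonsense.
Codon 6: CTG (Leu) → CCG (Pro) — missense.
Codon 7: AAT (Asn) → TAT (Tyr) — missense.
Synonymous: 1 of 6.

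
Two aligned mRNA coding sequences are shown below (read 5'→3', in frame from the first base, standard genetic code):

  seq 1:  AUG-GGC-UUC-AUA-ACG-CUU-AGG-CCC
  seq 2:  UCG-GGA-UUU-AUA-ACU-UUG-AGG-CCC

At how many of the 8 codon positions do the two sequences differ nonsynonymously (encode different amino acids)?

1

Codon 1: AUG Met / UCG Ser — nonsynonymous.
Codon 2: GGC Gly / GGA Gly — synonymous.
Codon 3: UUC Phe / UUU Phe — synonymous.
Codon 4: AUA Ile / AUA Ile — identical.
Codon 5: ACG Thr / ACU Thr — synonymous.
Codon 6: CUU Leu / UUG Leu — synonymous.
Codon 7: AGG Arg / AGG Arg — identical.
Codon 8: CCC Pro / CCC Pro — identical.
Nonsynonymous differences: 1.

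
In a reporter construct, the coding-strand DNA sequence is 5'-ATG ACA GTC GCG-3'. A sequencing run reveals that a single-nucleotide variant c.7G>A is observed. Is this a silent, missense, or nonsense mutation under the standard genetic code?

Position 7 falls in codon 3: GTC → Val.
After the substitution the codon is ATC → Ile.
Val ≠ Ile, so this is a missense mutation.

missense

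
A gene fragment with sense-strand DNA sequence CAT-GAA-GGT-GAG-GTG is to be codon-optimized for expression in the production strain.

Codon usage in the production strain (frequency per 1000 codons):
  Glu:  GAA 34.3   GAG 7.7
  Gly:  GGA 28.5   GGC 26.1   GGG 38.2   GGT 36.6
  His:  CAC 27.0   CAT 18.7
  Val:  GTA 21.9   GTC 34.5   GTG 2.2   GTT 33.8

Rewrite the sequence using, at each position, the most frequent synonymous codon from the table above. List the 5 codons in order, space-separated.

Codon 1 (His): best is CAC at 27.0.
Codon 2 (Glu): best is GAA at 34.3.
Codon 3 (Gly): best is GGG at 38.2.
Codon 4 (Glu): best is GAA at 34.3.
Codon 5 (Val): best is GTC at 34.5.

CAC GAA GGG GAA GTC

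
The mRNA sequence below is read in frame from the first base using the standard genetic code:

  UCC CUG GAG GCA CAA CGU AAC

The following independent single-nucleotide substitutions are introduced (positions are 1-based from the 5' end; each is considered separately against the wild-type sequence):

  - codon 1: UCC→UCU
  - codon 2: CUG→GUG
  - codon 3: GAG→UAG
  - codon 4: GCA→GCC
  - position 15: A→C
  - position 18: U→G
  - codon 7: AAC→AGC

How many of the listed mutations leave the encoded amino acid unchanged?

3

Codon 1: UCC (Ser) → UCU (Ser) — synonymous.
Codon 2: CUG (Leu) → GUG (Val) — missense.
Codon 3: GAG (Glu) → UAG (Stop) — nonsense.
Codon 4: GCA (Ala) → GCC (Ala) — synonymous.
Codon 5: CAA (Gln) → CAC (His) — missense.
Codon 6: CGU (Arg) → CGG (Arg) — synonymous.
Codon 7: AAC (Asn) → AGC (Ser) — missense.
Synonymous: 3 of 7.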